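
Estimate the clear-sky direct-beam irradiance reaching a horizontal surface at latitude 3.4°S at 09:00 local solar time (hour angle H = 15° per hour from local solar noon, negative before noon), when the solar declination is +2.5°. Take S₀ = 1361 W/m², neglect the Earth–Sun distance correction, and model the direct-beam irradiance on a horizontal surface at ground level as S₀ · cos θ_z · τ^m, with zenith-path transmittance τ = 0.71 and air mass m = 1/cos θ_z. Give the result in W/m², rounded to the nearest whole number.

587 W/m²

Hour angle H = 15° × (9 − 12) = -45.00°.
cos θ_z = sin(-3.4°) sin(2.5°) + cos(-3.4°) cos(2.5°) cos(-45.00°) = -0.0026 + 0.7052 = 0.7026.
Air mass m = 1/cos θ_z = 1/0.7026 = 1.423; τ^m = 0.71^1.423 = 0.6142.
Surface direct beam = 1361 × 0.7026 × 0.6142 = 587.32 W/m².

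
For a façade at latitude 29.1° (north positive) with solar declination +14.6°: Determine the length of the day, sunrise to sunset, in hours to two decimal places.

−tan φ tan δ = −(0.5566)(0.2605) = -0.1450; H_s = arccos(-0.1450) = 98.34°.
Day length = 2 H_s / 15° h⁻¹ = 196.68° / 15 = 13.112 h.

13.11 hours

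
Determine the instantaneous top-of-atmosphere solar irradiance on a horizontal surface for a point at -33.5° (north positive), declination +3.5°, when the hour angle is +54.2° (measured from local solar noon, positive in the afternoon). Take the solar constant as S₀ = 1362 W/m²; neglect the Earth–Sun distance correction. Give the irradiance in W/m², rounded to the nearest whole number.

cos θ_z = sin φ sin δ + cos φ cos δ cos H = (-0.5519)(0.0610) + (0.8339)(0.9981)(0.5850) = 0.4532.
Top-of-atmosphere irradiance = S₀ cos θ_z = 1362 × 0.4532 = 617.26 W/m².

617 W/m²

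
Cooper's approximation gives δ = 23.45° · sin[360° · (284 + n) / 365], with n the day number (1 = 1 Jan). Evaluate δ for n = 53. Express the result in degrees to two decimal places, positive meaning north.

360 × (284 + 53) / 365 = 332.384°; sin(332.384°) = -0.4635.
δ = 23.45 × -0.4635 = -10.869° ≈ -10.87°.

-10.87°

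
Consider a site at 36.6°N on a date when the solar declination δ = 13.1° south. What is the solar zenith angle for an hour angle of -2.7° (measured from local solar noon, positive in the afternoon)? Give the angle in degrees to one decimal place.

49.8°

cos θ_z = sin(36.6°) sin(-13.1°) + cos(36.6°) cos(-13.1°) cos(-2.70°) = -0.1351 + 0.7811 = 0.6460.
θ_z = arccos(0.6460) = 49.76°.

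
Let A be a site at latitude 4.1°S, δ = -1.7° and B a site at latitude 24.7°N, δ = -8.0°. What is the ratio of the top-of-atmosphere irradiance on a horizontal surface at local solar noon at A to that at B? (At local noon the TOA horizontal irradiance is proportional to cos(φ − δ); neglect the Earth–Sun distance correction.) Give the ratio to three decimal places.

A: cos θ_z = cos(-4.1° − (-1.7°)) = 0.9991.
B: cos θ_z = cos(24.7° − (-8.0°)) = 0.8415.
Ratio A/B = 0.9991 / 0.8415 = 1.1873.

1.187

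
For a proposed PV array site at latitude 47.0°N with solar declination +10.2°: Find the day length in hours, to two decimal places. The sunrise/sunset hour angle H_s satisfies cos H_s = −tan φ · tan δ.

−tan φ tan δ = −(1.0724)(0.1799) = -0.1929; H_s = arccos(-0.1929) = 101.12°.
Day length = 2 H_s / 15° h⁻¹ = 202.24° / 15 = 13.483 h.

13.48 hours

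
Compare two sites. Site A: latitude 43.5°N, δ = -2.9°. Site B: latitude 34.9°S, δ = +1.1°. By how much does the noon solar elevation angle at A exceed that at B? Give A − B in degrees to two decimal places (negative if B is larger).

A: 90° − |43.5 − (-2.9)| = 43.60°.
B: 90° − |-34.9 − (1.1)| = 54.00°.
A − B = 43.60 − 54.00 = -10.40°.

-10.40°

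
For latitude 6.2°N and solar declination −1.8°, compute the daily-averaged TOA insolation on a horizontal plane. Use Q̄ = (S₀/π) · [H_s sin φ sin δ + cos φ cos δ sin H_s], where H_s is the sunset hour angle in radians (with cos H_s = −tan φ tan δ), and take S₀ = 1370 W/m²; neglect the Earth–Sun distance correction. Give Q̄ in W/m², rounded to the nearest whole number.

431 W/m²

The sunset hour angle satisfies cos H_s = −tan φ tan δ = 0.0034, giving H_s = 89.81°. In radians, H_s = 1.5675.
H_s sin φ sin δ = 1.5675 × 0.1080 × -0.0314 = -0.0053.
cos φ cos δ sin H_s = 0.9942 × 0.9995 × 1.0000 = 0.9937.
Q̄ = (1370/π) × (-0.0053 + 0.9937) = 436.08 × 0.9884 = 431.02 W/m².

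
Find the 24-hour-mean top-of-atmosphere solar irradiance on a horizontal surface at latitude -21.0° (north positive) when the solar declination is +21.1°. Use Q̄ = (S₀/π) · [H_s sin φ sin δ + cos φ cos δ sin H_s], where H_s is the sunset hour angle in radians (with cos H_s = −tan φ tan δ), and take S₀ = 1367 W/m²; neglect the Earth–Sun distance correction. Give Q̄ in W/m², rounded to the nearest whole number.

The sunset hour angle satisfies cos H_s = −tan φ tan δ = 0.1481, giving H_s = 81.48°. In radians, H_s = 1.4221.
H_s sin φ sin δ = 1.4221 × -0.3584 × 0.3600 = -0.1835.
cos φ cos δ sin H_s = 0.9336 × 0.9330 × 0.9890 = 0.8615.
Q̄ = (1367/π) × (-0.1835 + 0.8615) = 435.13 × 0.6780 = 295.02 W/m².

295 W/m²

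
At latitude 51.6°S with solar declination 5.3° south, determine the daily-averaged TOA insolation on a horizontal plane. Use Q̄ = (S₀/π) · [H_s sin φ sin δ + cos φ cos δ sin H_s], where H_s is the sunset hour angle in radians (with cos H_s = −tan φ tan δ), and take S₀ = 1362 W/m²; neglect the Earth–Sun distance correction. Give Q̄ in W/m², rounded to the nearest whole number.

319 W/m²

cos H_s = −tan(-51.6°) · tan(-5.3°) = -0.1170, so H_s = arccos(-0.1170) = 96.72°. In radians, H_s = 1.6881.
H_s sin φ sin δ = 1.6881 × -0.7837 × -0.0924 = 0.1222.
cos φ cos δ sin H_s = 0.6211 × 0.9957 × 0.9931 = 0.6142.
Q̄ = (1362/π) × (0.1222 + 0.6142) = 433.54 × 0.7364 = 319.26 W/m².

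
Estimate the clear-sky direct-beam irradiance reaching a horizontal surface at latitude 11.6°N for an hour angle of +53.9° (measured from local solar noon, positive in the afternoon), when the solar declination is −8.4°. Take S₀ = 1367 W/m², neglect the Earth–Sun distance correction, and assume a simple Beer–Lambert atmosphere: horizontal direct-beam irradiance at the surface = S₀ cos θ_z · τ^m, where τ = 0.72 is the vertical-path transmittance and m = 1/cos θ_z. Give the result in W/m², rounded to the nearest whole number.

cos θ_z = sin φ sin δ + cos φ cos δ cos H = (0.2011)(-0.1461) + (0.9796)(0.9893)(0.5892) = 0.5416.
Air mass m = 1/cos θ_z = 1/0.5416 = 1.846; τ^m = 0.72^1.846 = 0.5453.
Surface direct beam = 1367 × 0.5416 × 0.5453 = 403.72 W/m².

404 W/m²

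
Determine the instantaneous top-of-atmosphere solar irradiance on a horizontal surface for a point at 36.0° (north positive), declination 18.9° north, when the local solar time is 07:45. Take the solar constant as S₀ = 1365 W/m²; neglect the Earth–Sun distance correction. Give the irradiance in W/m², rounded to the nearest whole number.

722 W/m²

Hour angle H = 15° × (7.75 − 12) = -63.75°.
cos θ_z = sin(36.0°) sin(18.9°) + cos(36.0°) cos(18.9°) cos(-63.75°) = 0.1904 + 0.3385 = 0.5289.
Top-of-atmosphere irradiance = S₀ cos θ_z = 1365 × 0.5289 = 721.95 W/m².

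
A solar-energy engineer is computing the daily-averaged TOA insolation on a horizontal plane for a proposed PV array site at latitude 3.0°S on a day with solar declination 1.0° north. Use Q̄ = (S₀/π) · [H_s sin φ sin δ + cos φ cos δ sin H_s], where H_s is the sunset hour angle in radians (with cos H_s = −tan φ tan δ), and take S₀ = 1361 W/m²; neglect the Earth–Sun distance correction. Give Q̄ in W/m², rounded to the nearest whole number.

432 W/m²

cos H_s = −tan(-3.0°) · tan(1.0°) = 0.0009, so H_s = arccos(0.0009) = 89.95°. In radians, H_s = 1.5699.
H_s sin φ sin δ = 1.5699 × -0.0523 × 0.0175 = -0.0014.
cos φ cos δ sin H_s = 0.9986 × 0.9998 × 1.0000 = 0.9984.
Q̄ = (1361/π) × (-0.0014 + 0.9984) = 433.22 × 0.9970 = 431.92 W/m².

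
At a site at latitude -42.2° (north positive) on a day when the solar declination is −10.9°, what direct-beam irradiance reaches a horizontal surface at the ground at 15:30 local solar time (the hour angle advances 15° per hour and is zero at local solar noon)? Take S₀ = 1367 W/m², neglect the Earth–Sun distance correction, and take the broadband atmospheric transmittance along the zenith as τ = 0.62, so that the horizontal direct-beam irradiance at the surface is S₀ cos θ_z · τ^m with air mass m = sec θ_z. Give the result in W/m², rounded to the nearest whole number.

Hour angle H = 15° × (15.5 − 12) = 52.50°.
cos θ_z = sin φ sin δ + cos φ cos δ cos H = (-0.6717)(-0.1891) + (0.7408)(0.9820)(0.6088) = 0.5699.
Air mass m = 1/cos θ_z = 1/0.5699 = 1.755; τ^m = 0.62^1.755 = 0.4322.
Surface direct beam = 1367 × 0.5699 × 0.4322 = 336.71 W/m².

337 W/m²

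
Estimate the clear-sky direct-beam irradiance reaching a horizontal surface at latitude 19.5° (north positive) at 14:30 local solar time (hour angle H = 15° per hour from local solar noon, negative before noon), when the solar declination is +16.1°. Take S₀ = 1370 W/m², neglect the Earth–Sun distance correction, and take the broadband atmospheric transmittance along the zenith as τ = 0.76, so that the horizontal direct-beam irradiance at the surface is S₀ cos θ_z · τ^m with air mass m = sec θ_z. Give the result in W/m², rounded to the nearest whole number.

792 W/m²

Hour angle H = 15° × (14.5 − 12) = 37.50°.
With φ = 19.5°, δ = 16.1°, H = 37.50°: sin φ sin δ = 0.0926, cos φ cos δ cos H = 0.7185, so cos θ_z = 0.8111.
Air mass m = 1/cos θ_z = 1/0.8111 = 1.233; τ^m = 0.76^1.233 = 0.7129.
Surface direct beam = 1370 × 0.8111 × 0.7129 = 792.18 W/m².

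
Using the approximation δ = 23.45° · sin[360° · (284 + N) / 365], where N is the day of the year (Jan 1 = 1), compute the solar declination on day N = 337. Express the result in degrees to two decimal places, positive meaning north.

360 × (284 + 337) / 365 = 612.493°; sin(612.493°) = -0.9537.
δ = 23.45 × -0.9537 = -22.364° ≈ -22.36°.

-22.36°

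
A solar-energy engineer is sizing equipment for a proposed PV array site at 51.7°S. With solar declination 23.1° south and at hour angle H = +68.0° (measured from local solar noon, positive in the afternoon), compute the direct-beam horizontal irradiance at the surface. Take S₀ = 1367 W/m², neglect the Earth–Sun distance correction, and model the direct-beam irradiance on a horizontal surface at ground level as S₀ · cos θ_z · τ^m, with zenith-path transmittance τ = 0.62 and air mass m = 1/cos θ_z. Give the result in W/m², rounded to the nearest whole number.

285 W/m²

With φ = -51.7°, δ = -23.1°, H = 68.00°: sin φ sin δ = 0.3079, cos φ cos δ cos H = 0.2136, so cos θ_z = 0.5215.
Air mass m = 1/cos θ_z = 1/0.5215 = 1.918; τ^m = 0.62^1.918 = 0.3998.
Surface direct beam = 1367 × 0.5215 × 0.3998 = 285.01 W/m².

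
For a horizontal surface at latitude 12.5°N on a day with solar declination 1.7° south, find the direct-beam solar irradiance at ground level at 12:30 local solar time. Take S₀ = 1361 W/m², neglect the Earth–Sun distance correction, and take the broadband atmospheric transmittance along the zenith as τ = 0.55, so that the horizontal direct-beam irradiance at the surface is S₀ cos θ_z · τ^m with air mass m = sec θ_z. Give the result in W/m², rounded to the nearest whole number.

702 W/m²

Hour angle H = 15° × (12.5 − 12) = 7.50°.
With φ = 12.5°, δ = -1.7°, H = 7.50°: sin φ sin δ = -0.0064, cos φ cos δ cos H = 0.9675, so cos θ_z = 0.9611.
Air mass m = 1/cos θ_z = 1/0.9611 = 1.040; τ^m = 0.55^1.040 = 0.5370.
Surface direct beam = 1361 × 0.9611 × 0.5370 = 702.43 W/m².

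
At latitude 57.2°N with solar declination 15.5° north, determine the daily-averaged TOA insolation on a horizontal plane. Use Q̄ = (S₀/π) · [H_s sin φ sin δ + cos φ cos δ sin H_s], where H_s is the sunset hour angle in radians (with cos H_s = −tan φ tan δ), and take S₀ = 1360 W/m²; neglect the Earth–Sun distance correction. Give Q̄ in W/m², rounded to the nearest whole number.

−tan φ tan δ = −(1.5517)(0.2773) = -0.4303; H_s = arccos(-0.4303) = 115.49°. In radians, H_s = 2.0157.
H_s sin φ sin δ = 2.0157 × 0.8406 × 0.2672 = 0.4527.
cos φ cos δ sin H_s = 0.5417 × 0.9636 × 0.9027 = 0.4712.
Q̄ = (1360/π) × (0.4527 + 0.4712) = 432.90 × 0.9239 = 399.96 W/m².

400 W/m²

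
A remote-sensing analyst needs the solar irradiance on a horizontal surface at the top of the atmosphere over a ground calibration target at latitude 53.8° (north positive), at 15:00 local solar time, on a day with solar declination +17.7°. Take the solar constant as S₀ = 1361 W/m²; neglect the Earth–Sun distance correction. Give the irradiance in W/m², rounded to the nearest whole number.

875 W/m²

Hour angle H = 15° × (15 − 12) = 45.00°.
With φ = 53.8°, δ = 17.7°, H = 45.00°: sin φ sin δ = 0.2453, cos φ cos δ cos H = 0.3979, so cos θ_z = 0.6432.
Top-of-atmosphere irradiance = S₀ cos θ_z = 1361 × 0.6432 = 875.40 W/m².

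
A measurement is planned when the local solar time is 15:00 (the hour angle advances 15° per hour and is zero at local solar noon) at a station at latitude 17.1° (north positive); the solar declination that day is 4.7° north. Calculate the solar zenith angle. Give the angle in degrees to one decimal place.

45.8°

Hour angle H = 15° × (15 − 12) = 45.00°.
cos θ_z = sin(17.1°) sin(4.7°) + cos(17.1°) cos(4.7°) cos(45.00°) = 0.0241 + 0.6736 = 0.6977.
θ_z = arccos(0.6977) = 45.76°.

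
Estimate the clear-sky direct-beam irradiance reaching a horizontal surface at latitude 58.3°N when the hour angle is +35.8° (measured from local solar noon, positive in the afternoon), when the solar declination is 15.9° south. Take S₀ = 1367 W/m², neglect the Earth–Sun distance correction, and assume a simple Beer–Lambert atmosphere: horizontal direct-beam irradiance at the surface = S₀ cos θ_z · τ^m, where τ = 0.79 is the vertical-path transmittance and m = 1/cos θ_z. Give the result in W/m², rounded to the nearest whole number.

With φ = 58.3°, δ = -15.9°, H = 35.80°: sin φ sin δ = -0.2331, cos φ cos δ cos H = 0.4099, so cos θ_z = 0.1768.
Air mass m = 1/cos θ_z = 1/0.1768 = 5.656; τ^m = 0.79^5.656 = 0.2636.
Surface direct beam = 1367 × 0.1768 × 0.2636 = 63.71 W/m².

64 W/m²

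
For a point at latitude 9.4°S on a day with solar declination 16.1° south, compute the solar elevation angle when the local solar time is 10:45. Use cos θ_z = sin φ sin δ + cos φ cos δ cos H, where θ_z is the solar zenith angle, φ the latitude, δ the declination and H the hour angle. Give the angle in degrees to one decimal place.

Hour angle H = 15° × (10.75 − 12) = -18.75°.
cos θ_z = sin φ sin δ + cos φ cos δ cos H = (-0.1633)(-0.2773) + (0.9866)(0.9608)(0.9469) = 0.9429.
θ_z = arccos(0.9429) = 19.46°, so the elevation is 90° − 19.46° = 70.54°.

70.5°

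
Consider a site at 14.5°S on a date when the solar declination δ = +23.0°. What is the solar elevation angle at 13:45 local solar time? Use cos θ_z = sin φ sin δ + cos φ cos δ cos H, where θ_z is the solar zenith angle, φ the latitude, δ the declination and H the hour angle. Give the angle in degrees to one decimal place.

Hour angle H = 15° × (13.75 − 12) = 26.25°.
cos θ_z = sin φ sin δ + cos φ cos δ cos H = (-0.2504)(0.3907) + (0.9681)(0.9205)(0.8969) = 0.7014.
θ_z = arccos(0.7014) = 45.46°, so the elevation is 90° − 45.46° = 44.54°.

44.5°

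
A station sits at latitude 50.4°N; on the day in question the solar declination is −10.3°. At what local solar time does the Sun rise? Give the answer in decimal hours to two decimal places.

−tan φ tan δ = −(1.2088)(-0.1817) = 0.2196; H_s = arccos(0.2196) = 77.31°.
Sunrise is at 12 − H_s/15 = 12 − 5.154 = 6.846 h local solar time.

6.85 h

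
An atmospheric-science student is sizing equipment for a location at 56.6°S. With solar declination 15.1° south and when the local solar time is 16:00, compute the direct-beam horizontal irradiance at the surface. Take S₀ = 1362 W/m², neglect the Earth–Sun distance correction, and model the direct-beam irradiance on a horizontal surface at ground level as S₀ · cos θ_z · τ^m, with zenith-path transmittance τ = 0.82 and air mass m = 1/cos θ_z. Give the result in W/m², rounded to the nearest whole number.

436 W/m²

Hour angle H = 15° × (16 − 12) = 60.00°.
cos θ_z = sin(-56.6°) sin(-15.1°) + cos(-56.6°) cos(-15.1°) cos(60.00°) = 0.2175 + 0.2657 = 0.4832.
Air mass m = 1/cos θ_z = 1/0.4832 = 2.070; τ^m = 0.82^2.070 = 0.6631.
Surface direct beam = 1362 × 0.4832 × 0.6631 = 436.40 W/m².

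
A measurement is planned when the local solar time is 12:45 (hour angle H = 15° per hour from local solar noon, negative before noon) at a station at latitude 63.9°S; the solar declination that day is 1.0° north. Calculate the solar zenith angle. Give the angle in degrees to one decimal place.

65.4°

Hour angle H = 15° × (12.75 − 12) = 11.25°.
cos θ_z = sin φ sin δ + cos φ cos δ cos H = (-0.8980)(0.0175) + (0.4399)(0.9998)(0.9808) = 0.4157.
θ_z = arccos(0.4157) = 65.44°.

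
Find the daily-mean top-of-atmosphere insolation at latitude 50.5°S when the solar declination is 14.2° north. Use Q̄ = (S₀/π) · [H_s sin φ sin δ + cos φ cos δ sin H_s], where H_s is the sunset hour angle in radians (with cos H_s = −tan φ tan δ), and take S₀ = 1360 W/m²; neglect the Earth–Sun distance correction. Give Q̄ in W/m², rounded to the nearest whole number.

−tan φ tan δ = −(-1.2131)(0.2530) = 0.3069; H_s = arccos(0.3069) = 72.13°. In radians, H_s = 1.2589.
H_s sin φ sin δ = 1.2589 × -0.7716 × 0.2453 = -0.2383.
cos φ cos δ sin H_s = 0.6361 × 0.9694 × 0.9518 = 0.5869.
Q̄ = (1360/π) × (-0.2383 + 0.5869) = 432.90 × 0.3486 = 150.91 W/m².

151 W/m²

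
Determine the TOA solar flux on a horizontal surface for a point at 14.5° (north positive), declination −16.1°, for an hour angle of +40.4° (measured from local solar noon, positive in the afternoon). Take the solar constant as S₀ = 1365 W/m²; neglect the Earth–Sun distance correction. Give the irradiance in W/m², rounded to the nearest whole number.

872 W/m²

cos θ_z = sin φ sin δ + cos φ cos δ cos H = (0.2504)(-0.2773) + (0.9681)(0.9608)(0.7615) = 0.6389.
Top-of-atmosphere irradiance = S₀ cos θ_z = 1365 × 0.6389 = 872.10 W/m².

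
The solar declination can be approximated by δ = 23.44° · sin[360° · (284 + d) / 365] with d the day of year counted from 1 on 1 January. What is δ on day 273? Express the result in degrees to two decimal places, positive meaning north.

-3.82°

360 × (284 + 273) / 365 = 549.370°; sin(549.370°) = -0.1628.
δ = 23.44 × -0.1628 = -3.816° ≈ -3.82°.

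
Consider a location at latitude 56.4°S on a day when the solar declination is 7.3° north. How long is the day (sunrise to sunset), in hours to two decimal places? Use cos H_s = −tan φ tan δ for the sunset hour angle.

10.52 hours

cos H_s = −tan(-56.4°) · tan(7.3°) = 0.1928, so H_s = arccos(0.1928) = 78.88°.
Day length = 2 H_s / 15° h⁻¹ = 157.76° / 15 = 10.517 h.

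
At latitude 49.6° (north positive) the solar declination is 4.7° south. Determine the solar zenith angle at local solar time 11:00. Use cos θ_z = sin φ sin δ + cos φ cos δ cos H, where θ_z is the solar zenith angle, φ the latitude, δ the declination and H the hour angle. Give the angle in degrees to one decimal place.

Hour angle H = 15° × (11 − 12) = -15.00°.
With φ = 49.6°, δ = -4.7°, H = -15.00°: sin φ sin δ = -0.0624, cos φ cos δ cos H = 0.6239, so cos θ_z = 0.5615.
θ_z = arccos(0.5615) = 55.84°.

55.8°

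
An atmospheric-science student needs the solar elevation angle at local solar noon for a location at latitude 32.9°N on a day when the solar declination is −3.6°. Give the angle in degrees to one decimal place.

53.5°

At local solar noon the hour angle is zero, so the elevation is 90° − |φ − δ| = 90° − |32.9° − (-3.6°)| = 90° − 36.5° = 53.5°.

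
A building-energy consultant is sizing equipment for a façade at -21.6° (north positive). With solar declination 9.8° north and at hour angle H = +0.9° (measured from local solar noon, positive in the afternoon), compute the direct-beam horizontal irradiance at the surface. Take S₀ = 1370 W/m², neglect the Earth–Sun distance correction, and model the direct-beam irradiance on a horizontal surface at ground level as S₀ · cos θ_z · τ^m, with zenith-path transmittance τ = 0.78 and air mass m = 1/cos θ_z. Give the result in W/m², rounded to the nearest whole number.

874 W/m²

With φ = -21.6°, δ = 9.8°, H = 0.90°: sin φ sin δ = -0.0627, cos φ cos δ cos H = 0.9161, so cos θ_z = 0.8534.
Air mass m = 1/cos θ_z = 1/0.8534 = 1.172; τ^m = 0.78^1.172 = 0.7474.
Surface direct beam = 1370 × 0.8534 × 0.7474 = 873.83 W/m².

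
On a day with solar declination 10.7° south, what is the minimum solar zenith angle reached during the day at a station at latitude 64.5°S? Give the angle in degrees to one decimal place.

53.8°

At local solar noon the hour angle is zero, so the zenith angle is |φ − δ| = |-64.5° − (-10.7°)| = 53.8°.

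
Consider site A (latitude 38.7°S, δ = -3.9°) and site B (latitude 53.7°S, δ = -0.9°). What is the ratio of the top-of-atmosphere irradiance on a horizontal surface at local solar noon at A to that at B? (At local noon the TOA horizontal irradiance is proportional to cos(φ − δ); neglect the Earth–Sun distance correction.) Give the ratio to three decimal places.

1.358

A: cos θ_z = cos(-38.7° − (-3.9°)) = 0.8211.
B: cos θ_z = cos(-53.7° − (-0.9°)) = 0.6046.
Ratio A/B = 0.8211 / 0.6046 = 1.3581.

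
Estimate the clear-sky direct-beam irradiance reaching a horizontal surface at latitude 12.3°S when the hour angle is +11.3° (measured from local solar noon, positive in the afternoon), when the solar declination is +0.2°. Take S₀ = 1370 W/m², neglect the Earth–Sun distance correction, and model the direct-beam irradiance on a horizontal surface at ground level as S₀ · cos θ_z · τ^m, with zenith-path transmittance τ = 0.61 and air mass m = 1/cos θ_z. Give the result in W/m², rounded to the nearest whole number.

With φ = -12.3°, δ = 0.2°, H = 11.30°: sin φ sin δ = -0.0007, cos φ cos δ cos H = 0.9581, so cos θ_z = 0.9574.
Air mass m = 1/cos θ_z = 1/0.9574 = 1.044; τ^m = 0.61^1.044 = 0.5969.
Surface direct beam = 1370 × 0.9574 × 0.5969 = 782.92 W/m².

783 W/m²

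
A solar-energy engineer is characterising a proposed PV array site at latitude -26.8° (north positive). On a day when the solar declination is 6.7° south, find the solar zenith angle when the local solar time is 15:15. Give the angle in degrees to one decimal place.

50.4°

Hour angle H = 15° × (15.25 − 12) = 48.75°.
cos θ_z = sin φ sin δ + cos φ cos δ cos H = (-0.4509)(-0.1167) + (0.8926)(0.9932)(0.6593) = 0.6371.
θ_z = arccos(0.6371) = 50.42°.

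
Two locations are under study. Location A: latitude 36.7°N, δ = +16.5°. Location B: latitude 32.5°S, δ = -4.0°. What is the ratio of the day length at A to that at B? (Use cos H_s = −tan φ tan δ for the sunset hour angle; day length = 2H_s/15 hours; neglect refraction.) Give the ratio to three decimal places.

1.110

A: H_s = arccos(−tan 36.7° · tan 16.5°) = 102.76°, so 2H_s/15 = 13.7013 h.
B: H_s = arccos(−tan -32.5° · tan -4.0°) = 92.55°, so 2H_s/15 = 12.3400 h.
Ratio A/B = 13.7013 / 12.3400 = 1.1103.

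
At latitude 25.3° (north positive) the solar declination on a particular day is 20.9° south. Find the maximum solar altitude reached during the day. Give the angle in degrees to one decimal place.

At local solar noon the hour angle is zero, so the elevation is 90° − |φ − δ| = 90° − |25.3° − (-20.9°)| = 90° − 46.2° = 43.8°.

43.8°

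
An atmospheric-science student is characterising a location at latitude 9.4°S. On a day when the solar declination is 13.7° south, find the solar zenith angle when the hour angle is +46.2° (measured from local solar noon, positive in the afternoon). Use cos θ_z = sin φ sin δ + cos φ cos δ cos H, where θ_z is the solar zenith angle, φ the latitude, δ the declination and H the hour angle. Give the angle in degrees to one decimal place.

cos θ_z = sin φ sin δ + cos φ cos δ cos H = (-0.1633)(-0.2368) + (0.9866)(0.9715)(0.6921) = 0.7020.
θ_z = arccos(0.7020) = 45.41°.

45.4°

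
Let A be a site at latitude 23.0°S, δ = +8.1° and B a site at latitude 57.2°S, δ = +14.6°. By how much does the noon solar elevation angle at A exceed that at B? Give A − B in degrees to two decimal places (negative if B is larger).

+40.70°

A: 90° − |-23.0 − (8.1)| = 58.90°.
B: 90° − |-57.2 − (14.6)| = 18.20°.
A − B = 58.90 − 18.20 = 40.70°.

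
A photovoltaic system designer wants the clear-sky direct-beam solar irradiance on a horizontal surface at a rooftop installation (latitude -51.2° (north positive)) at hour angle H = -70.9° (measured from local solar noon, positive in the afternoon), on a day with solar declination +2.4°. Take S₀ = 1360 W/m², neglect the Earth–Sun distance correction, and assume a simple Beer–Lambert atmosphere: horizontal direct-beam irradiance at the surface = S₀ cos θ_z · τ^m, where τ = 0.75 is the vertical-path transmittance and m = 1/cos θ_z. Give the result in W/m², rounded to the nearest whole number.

44 W/m²

With φ = -51.2°, δ = 2.4°, H = -70.90°: sin φ sin δ = -0.0326, cos φ cos δ cos H = 0.2049, so cos θ_z = 0.1723.
Air mass m = 1/cos θ_z = 1/0.1723 = 5.804; τ^m = 0.75^5.804 = 0.1883.
Surface direct beam = 1360 × 0.1723 × 0.1883 = 44.12 W/m².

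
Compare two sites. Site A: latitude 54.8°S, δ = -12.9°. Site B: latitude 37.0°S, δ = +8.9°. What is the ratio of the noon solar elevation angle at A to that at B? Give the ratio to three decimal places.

A: 90° − |-54.8 − (-12.9)| = 48.10°.
B: 90° − |-37.0 − (8.9)| = 44.10°.
Ratio A/B = 48.1000 / 44.1000 = 1.0907.

1.091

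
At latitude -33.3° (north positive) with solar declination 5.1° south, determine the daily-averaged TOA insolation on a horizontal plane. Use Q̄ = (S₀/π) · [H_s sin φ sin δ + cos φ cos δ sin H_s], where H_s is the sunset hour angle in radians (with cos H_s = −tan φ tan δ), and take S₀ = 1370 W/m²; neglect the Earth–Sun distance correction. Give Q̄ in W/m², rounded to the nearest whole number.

397 W/m²

cos H_s = −tan(-33.3°) · tan(-5.1°) = -0.0586, so H_s = arccos(-0.0586) = 93.36°. In radians, H_s = 1.6294.
H_s sin φ sin δ = 1.6294 × -0.5490 × -0.0889 = 0.0795.
cos φ cos δ sin H_s = 0.8358 × 0.9960 × 0.9983 = 0.8310.
Q̄ = (1370/π) × (0.0795 + 0.8310) = 436.08 × 0.9105 = 397.05 W/m².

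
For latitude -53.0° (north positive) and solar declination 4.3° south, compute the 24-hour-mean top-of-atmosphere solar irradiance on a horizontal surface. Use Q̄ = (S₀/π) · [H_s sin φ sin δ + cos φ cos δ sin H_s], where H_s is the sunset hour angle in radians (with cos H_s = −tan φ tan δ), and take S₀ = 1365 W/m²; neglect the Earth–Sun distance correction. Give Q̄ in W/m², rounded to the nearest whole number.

cos H_s = −tan(-53.0°) · tan(-4.3°) = -0.0998, so H_s = arccos(-0.0998) = 95.73°. In radians, H_s = 1.6708.
H_s sin φ sin δ = 1.6708 × -0.7986 × -0.0750 = 0.1001.
cos φ cos δ sin H_s = 0.6018 × 0.9972 × 0.9950 = 0.5971.
Q̄ = (1365/π) × (0.1001 + 0.5971) = 434.49 × 0.6972 = 302.93 W/m².

303 W/m²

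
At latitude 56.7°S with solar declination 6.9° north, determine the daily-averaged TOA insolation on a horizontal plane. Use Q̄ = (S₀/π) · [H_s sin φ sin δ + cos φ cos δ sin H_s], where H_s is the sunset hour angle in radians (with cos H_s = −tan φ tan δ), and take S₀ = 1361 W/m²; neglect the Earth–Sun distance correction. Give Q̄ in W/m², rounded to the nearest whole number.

172 W/m²

cos H_s = −tan(-56.7°) · tan(6.9°) = 0.1842, so H_s = arccos(0.1842) = 79.39°. In radians, H_s = 1.3856.
H_s sin φ sin δ = 1.3856 × -0.8358 × 0.1201 = -0.1391.
cos φ cos δ sin H_s = 0.5490 × 0.9928 × 0.9829 = 0.5357.
Q̄ = (1361/π) × (-0.1391 + 0.5357) = 433.22 × 0.3966 = 171.82 W/m².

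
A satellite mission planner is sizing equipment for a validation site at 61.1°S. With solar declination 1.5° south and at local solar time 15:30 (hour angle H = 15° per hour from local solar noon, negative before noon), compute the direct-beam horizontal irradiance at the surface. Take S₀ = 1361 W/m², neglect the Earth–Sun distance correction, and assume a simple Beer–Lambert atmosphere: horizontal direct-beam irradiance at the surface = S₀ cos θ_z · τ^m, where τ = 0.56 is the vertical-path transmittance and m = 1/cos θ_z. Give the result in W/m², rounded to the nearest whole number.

69 W/m²

Hour angle H = 15° × (15.5 − 12) = 52.50°.
cos θ_z = sin φ sin δ + cos φ cos δ cos H = (-0.8755)(-0.0262) + (0.4833)(0.9997)(0.6088) = 0.3171.
Air mass m = 1/cos θ_z = 1/0.3171 = 3.154; τ^m = 0.56^3.154 = 0.1606.
Surface direct beam = 1361 × 0.3171 × 0.1606 = 69.31 W/m².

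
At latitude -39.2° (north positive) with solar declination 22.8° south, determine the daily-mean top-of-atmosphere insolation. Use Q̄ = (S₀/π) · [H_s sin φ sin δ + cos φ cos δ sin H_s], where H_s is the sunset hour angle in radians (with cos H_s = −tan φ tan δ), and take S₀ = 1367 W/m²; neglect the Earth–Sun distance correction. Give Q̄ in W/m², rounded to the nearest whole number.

The sunset hour angle satisfies cos H_s = −tan φ tan δ = -0.3428, giving H_s = 110.05°. In radians, H_s = 1.9207.
H_s sin φ sin δ = 1.9207 × -0.6320 × -0.3875 = 0.4704.
cos φ cos δ sin H_s = 0.7749 × 0.9219 × 0.9394 = 0.6711.
Q̄ = (1367/π) × (0.4704 + 0.6711) = 435.13 × 1.1415 = 496.70 W/m².

497 W/m²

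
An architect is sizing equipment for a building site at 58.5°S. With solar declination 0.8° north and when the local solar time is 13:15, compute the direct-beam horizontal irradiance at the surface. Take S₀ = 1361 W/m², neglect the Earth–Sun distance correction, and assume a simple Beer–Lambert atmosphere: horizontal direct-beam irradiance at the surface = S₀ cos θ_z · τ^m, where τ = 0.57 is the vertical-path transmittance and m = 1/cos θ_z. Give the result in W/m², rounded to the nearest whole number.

Hour angle H = 15° × (13.25 − 12) = 18.75°.
cos θ_z = sin φ sin δ + cos φ cos δ cos H = (-0.8526)(0.0140) + (0.5225)(0.9999)(0.9469) = 0.4828.
Air mass m = 1/cos θ_z = 1/0.4828 = 2.071; τ^m = 0.57^2.071 = 0.3122.
Surface direct beam = 1361 × 0.4828 × 0.3122 = 205.14 W/m².

205 W/m²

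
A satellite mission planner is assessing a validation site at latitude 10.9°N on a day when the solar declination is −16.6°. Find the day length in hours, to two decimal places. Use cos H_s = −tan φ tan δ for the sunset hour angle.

−tan φ tan δ = −(0.1926)(-0.2981) = 0.0574; H_s = arccos(0.0574) = 86.71°.
Day length = 2 H_s / 15° h⁻¹ = 173.42° / 15 = 11.561 h.

11.56 hours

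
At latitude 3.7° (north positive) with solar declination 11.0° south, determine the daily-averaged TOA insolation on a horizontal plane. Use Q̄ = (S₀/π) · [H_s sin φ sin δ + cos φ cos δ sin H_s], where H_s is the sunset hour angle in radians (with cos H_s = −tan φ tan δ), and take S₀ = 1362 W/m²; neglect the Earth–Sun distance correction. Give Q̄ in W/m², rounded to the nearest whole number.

−tan φ tan δ = −(0.0647)(-0.1944) = 0.0126; H_s = arccos(0.0126) = 89.28°. In radians, H_s = 1.5582.
H_s sin φ sin δ = 1.5582 × 0.0645 × -0.1908 = -0.0192.
cos φ cos δ sin H_s = 0.9979 × 0.9816 × 0.9999 = 0.9794.
Q̄ = (1362/π) × (-0.0192 + 0.9794) = 433.54 × 0.9602 = 416.29 W/m².

416 W/m²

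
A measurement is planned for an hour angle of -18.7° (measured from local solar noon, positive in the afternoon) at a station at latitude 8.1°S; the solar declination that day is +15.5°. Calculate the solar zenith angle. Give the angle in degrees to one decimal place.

30.0°

cos θ_z = sin φ sin δ + cos φ cos δ cos H = (-0.1409)(0.2672) + (0.9900)(0.9636)(0.9472) = 0.8659.
θ_z = arccos(0.8659) = 30.01°.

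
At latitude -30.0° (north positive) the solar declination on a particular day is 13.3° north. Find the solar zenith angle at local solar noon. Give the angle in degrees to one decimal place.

At local solar noon the hour angle is zero, so the zenith angle is |φ − δ| = |-30.0° − (13.3°)| = 43.3°.

43.3°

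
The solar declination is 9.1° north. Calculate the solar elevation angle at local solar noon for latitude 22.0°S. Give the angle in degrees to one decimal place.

58.9°

At local solar noon the hour angle is zero, so the elevation is 90° − |φ − δ| = 90° − |-22.0° − (9.1°)| = 90° − 31.1° = 58.9°.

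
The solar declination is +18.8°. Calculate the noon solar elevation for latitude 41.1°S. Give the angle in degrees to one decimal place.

At local solar noon the hour angle is zero, so the elevation is 90° − |φ − δ| = 90° − |-41.1° − (18.8°)| = 90° − 59.9° = 30.1°.

30.1°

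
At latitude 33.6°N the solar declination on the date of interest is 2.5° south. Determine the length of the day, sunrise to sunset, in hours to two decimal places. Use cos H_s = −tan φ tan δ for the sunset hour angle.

−tan φ tan δ = −(0.6644)(-0.0437) = 0.0290; H_s = arccos(0.0290) = 88.34°.
Day length = 2 H_s / 15° h⁻¹ = 176.68° / 15 = 11.779 h.

11.78 hours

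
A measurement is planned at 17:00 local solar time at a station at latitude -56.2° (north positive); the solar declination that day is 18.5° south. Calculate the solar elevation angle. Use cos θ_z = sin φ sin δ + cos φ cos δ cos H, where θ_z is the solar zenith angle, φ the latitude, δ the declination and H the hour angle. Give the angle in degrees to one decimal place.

Hour angle H = 15° × (17 − 12) = 75.00°.
cos θ_z = sin φ sin δ + cos φ cos δ cos H = (-0.8310)(-0.3173) + (0.5563)(0.9483)(0.2588) = 0.4002.
θ_z = arccos(0.4002) = 66.41°, so the elevation is 90° − 66.41° = 23.59°.

23.6°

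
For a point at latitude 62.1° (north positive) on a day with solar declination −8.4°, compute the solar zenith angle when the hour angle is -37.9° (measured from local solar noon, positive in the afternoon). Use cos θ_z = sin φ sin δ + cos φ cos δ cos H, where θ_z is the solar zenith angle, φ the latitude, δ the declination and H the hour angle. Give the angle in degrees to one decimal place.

76.3°

cos θ_z = sin(62.1°) sin(-8.4°) + cos(62.1°) cos(-8.4°) cos(-37.90°) = -0.1291 + 0.3653 = 0.2362.
θ_z = arccos(0.2362) = 76.34°.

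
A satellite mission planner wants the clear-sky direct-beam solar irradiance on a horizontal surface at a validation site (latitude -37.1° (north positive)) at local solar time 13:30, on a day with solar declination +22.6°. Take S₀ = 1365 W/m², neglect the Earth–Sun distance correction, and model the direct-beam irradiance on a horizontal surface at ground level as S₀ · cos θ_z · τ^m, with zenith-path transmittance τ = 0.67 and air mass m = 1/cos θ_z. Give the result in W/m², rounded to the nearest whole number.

Hour angle H = 15° × (13.5 − 12) = 22.50°.
cos θ_z = sin φ sin δ + cos φ cos δ cos H = (-0.6032)(0.3843) + (0.7976)(0.9232)(0.9239) = 0.4485.
Air mass m = 1/cos θ_z = 1/0.4485 = 2.230; τ^m = 0.67^2.230 = 0.4094.
Surface direct beam = 1365 × 0.4485 × 0.4094 = 250.64 W/m².

251 W/m²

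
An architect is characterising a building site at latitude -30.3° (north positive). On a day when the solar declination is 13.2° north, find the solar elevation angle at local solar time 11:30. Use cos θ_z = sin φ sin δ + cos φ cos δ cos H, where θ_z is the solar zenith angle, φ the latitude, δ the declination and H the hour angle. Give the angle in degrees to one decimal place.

45.9°

Hour angle H = 15° × (11.5 − 12) = -7.50°.
cos θ_z = sin φ sin δ + cos φ cos δ cos H = (-0.5045)(0.2284) + (0.8634)(0.9736)(0.9914) = 0.7181.
θ_z = arccos(0.7181) = 44.10°, so the elevation is 90° − 44.10° = 45.90°.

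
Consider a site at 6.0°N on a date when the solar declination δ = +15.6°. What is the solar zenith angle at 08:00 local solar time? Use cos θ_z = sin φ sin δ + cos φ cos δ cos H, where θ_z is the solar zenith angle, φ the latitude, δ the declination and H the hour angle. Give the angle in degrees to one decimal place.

Hour angle H = 15° × (8 − 12) = -60.00°.
cos θ_z = sin φ sin δ + cos φ cos δ cos H = (0.1045)(0.2689) + (0.9945)(0.9632)(0.5000) = 0.5071.
θ_z = arccos(0.5071) = 59.53°.

59.5°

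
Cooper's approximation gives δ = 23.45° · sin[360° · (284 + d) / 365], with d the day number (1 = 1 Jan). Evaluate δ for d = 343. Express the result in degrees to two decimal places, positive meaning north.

-22.97°

360 × (284 + 343) / 365 = 618.411°; sin(618.411°) = -0.9796.
δ = 23.45 × -0.9796 = -22.972° ≈ -22.97°.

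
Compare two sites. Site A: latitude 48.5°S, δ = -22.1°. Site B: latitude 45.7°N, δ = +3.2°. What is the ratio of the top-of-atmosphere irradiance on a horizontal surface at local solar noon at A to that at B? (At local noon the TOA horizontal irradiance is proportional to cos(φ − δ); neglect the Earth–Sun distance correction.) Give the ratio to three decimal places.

A: cos θ_z = cos(-48.5° − (-22.1°)) = 0.8957.
B: cos θ_z = cos(45.7° − (3.2°)) = 0.7373.
Ratio A/B = 0.8957 / 0.7373 = 1.2148.

1.215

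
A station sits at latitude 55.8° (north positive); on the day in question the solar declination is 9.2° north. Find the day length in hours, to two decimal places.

13.84 hours

The sunset hour angle satisfies cos H_s = −tan φ tan δ = -0.2383, giving H_s = 103.79°.
Day length = 2 H_s / 15° h⁻¹ = 207.58° / 15 = 13.839 h.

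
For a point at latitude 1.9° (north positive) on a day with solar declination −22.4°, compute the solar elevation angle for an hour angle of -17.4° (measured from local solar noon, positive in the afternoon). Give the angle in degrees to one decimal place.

cos θ_z = sin(1.9°) sin(-22.4°) + cos(1.9°) cos(-22.4°) cos(-17.40°) = -0.0126 + 0.8818 = 0.8692.
θ_z = arccos(0.8692) = 29.63°, so the elevation is 90° − 29.63° = 60.37°.

60.4°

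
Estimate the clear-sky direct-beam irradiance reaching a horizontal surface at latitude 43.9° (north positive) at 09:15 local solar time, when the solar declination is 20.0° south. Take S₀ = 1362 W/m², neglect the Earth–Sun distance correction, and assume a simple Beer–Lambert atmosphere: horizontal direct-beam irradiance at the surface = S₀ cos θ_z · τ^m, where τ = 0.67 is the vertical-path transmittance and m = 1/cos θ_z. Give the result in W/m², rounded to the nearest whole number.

85 W/m²

Hour angle H = 15° × (9.25 − 12) = -41.25°.
cos θ_z = sin(43.9°) sin(-20.0°) + cos(43.9°) cos(-20.0°) cos(-41.25°) = -0.2372 + 0.5091 = 0.2719.
Air mass m = 1/cos θ_z = 1/0.2719 = 3.678; τ^m = 0.67^3.678 = 0.2292.
Surface direct beam = 1362 × 0.2719 × 0.2292 = 84.88 W/m².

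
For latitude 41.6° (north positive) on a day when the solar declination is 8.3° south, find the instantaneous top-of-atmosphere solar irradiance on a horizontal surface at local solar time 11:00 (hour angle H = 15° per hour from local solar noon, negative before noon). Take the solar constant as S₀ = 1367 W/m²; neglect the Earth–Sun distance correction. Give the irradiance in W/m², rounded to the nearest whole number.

846 W/m²

Hour angle H = 15° × (11 − 12) = -15.00°.
cos θ_z = sin φ sin δ + cos φ cos δ cos H = (0.6639)(-0.1444) + (0.7478)(0.9895)(0.9659) = 0.6188.
Top-of-atmosphere irradiance = S₀ cos θ_z = 1367 × 0.6188 = 845.90 W/m².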